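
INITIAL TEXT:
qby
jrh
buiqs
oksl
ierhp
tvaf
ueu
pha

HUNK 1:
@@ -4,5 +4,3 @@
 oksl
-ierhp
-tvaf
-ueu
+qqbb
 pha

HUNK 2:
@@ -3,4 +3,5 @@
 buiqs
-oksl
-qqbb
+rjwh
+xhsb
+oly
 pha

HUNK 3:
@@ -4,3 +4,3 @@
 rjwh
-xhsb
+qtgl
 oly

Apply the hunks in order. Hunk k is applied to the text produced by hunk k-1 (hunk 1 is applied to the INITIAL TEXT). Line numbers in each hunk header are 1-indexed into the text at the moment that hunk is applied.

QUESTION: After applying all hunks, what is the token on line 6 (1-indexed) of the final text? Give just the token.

Hunk 1: at line 4 remove [ierhp,tvaf,ueu] add [qqbb] -> 6 lines: qby jrh buiqs oksl qqbb pha
Hunk 2: at line 3 remove [oksl,qqbb] add [rjwh,xhsb,oly] -> 7 lines: qby jrh buiqs rjwh xhsb oly pha
Hunk 3: at line 4 remove [xhsb] add [qtgl] -> 7 lines: qby jrh buiqs rjwh qtgl oly pha
Final line 6: oly

Answer: oly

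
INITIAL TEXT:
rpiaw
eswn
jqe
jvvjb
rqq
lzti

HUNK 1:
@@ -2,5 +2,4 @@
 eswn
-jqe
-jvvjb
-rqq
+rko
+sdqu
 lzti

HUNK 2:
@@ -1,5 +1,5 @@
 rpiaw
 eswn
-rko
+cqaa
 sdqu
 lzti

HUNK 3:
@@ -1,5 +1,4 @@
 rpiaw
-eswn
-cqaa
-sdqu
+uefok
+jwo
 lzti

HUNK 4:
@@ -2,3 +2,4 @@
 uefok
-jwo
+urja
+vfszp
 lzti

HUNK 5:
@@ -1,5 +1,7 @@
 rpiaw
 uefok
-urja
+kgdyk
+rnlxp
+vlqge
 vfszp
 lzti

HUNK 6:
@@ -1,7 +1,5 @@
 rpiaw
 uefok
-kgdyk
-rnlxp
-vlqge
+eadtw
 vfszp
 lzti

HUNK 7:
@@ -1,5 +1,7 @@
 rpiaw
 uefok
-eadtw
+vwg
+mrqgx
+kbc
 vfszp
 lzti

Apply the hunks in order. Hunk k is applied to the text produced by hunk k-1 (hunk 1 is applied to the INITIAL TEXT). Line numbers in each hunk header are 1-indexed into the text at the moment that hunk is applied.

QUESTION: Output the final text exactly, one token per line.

Hunk 1: at line 2 remove [jqe,jvvjb,rqq] add [rko,sdqu] -> 5 lines: rpiaw eswn rko sdqu lzti
Hunk 2: at line 1 remove [rko] add [cqaa] -> 5 lines: rpiaw eswn cqaa sdqu lzti
Hunk 3: at line 1 remove [eswn,cqaa,sdqu] add [uefok,jwo] -> 4 lines: rpiaw uefok jwo lzti
Hunk 4: at line 2 remove [jwo] add [urja,vfszp] -> 5 lines: rpiaw uefok urja vfszp lzti
Hunk 5: at line 1 remove [urja] add [kgdyk,rnlxp,vlqge] -> 7 lines: rpiaw uefok kgdyk rnlxp vlqge vfszp lzti
Hunk 6: at line 1 remove [kgdyk,rnlxp,vlqge] add [eadtw] -> 5 lines: rpiaw uefok eadtw vfszp lzti
Hunk 7: at line 1 remove [eadtw] add [vwg,mrqgx,kbc] -> 7 lines: rpiaw uefok vwg mrqgx kbc vfszp lzti

Answer: rpiaw
uefok
vwg
mrqgx
kbc
vfszp
lzti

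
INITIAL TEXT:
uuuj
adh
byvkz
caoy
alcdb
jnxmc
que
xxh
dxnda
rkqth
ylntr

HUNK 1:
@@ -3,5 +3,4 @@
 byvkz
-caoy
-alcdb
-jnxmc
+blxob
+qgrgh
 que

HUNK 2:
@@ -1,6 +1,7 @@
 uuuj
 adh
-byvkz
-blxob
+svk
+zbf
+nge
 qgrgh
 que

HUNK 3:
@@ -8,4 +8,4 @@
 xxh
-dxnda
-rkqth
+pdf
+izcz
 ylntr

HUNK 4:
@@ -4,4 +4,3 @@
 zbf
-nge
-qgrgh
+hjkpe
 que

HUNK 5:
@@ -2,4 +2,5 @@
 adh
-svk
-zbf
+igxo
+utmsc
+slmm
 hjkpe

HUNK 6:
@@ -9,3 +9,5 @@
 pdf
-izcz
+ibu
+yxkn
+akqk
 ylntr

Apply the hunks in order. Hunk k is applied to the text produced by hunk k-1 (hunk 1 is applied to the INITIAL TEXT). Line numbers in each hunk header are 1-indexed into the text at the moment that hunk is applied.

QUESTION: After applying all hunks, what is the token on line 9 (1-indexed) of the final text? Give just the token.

Hunk 1: at line 3 remove [caoy,alcdb,jnxmc] add [blxob,qgrgh] -> 10 lines: uuuj adh byvkz blxob qgrgh que xxh dxnda rkqth ylntr
Hunk 2: at line 1 remove [byvkz,blxob] add [svk,zbf,nge] -> 11 lines: uuuj adh svk zbf nge qgrgh que xxh dxnda rkqth ylntr
Hunk 3: at line 8 remove [dxnda,rkqth] add [pdf,izcz] -> 11 lines: uuuj adh svk zbf nge qgrgh que xxh pdf izcz ylntr
Hunk 4: at line 4 remove [nge,qgrgh] add [hjkpe] -> 10 lines: uuuj adh svk zbf hjkpe que xxh pdf izcz ylntr
Hunk 5: at line 2 remove [svk,zbf] add [igxo,utmsc,slmm] -> 11 lines: uuuj adh igxo utmsc slmm hjkpe que xxh pdf izcz ylntr
Hunk 6: at line 9 remove [izcz] add [ibu,yxkn,akqk] -> 13 lines: uuuj adh igxo utmsc slmm hjkpe que xxh pdf ibu yxkn akqk ylntr
Final line 9: pdf

Answer: pdf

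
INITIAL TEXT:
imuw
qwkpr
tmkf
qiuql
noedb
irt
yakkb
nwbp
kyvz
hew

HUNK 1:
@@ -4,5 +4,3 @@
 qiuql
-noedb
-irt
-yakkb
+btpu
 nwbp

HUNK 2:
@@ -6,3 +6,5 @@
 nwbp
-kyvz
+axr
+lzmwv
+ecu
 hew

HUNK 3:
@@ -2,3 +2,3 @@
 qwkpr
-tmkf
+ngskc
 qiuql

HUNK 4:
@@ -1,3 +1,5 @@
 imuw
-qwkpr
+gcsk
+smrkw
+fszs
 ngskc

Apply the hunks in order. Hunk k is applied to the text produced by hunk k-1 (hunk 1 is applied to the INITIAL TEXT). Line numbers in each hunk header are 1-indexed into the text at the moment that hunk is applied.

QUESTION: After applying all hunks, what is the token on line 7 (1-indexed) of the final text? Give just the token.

Answer: btpu

Derivation:
Hunk 1: at line 4 remove [noedb,irt,yakkb] add [btpu] -> 8 lines: imuw qwkpr tmkf qiuql btpu nwbp kyvz hew
Hunk 2: at line 6 remove [kyvz] add [axr,lzmwv,ecu] -> 10 lines: imuw qwkpr tmkf qiuql btpu nwbp axr lzmwv ecu hew
Hunk 3: at line 2 remove [tmkf] add [ngskc] -> 10 lines: imuw qwkpr ngskc qiuql btpu nwbp axr lzmwv ecu hew
Hunk 4: at line 1 remove [qwkpr] add [gcsk,smrkw,fszs] -> 12 lines: imuw gcsk smrkw fszs ngskc qiuql btpu nwbp axr lzmwv ecu hew
Final line 7: btpu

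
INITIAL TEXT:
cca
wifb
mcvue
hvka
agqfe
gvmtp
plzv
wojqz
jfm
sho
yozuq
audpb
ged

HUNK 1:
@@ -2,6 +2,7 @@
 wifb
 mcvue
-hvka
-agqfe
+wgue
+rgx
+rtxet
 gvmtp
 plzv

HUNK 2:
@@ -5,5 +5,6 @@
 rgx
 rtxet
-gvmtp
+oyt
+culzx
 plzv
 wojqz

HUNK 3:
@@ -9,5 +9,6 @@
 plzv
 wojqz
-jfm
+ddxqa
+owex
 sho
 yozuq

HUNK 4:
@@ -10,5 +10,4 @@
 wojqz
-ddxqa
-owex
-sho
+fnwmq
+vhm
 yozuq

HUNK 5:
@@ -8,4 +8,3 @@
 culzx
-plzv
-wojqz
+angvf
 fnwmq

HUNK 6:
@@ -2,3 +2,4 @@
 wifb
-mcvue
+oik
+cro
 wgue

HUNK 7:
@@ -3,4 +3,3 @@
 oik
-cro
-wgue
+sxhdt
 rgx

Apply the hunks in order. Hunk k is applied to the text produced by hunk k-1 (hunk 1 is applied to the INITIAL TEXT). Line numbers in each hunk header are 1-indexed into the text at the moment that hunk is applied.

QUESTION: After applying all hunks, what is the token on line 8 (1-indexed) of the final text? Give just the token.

Answer: culzx

Derivation:
Hunk 1: at line 2 remove [hvka,agqfe] add [wgue,rgx,rtxet] -> 14 lines: cca wifb mcvue wgue rgx rtxet gvmtp plzv wojqz jfm sho yozuq audpb ged
Hunk 2: at line 5 remove [gvmtp] add [oyt,culzx] -> 15 lines: cca wifb mcvue wgue rgx rtxet oyt culzx plzv wojqz jfm sho yozuq audpb ged
Hunk 3: at line 9 remove [jfm] add [ddxqa,owex] -> 16 lines: cca wifb mcvue wgue rgx rtxet oyt culzx plzv wojqz ddxqa owex sho yozuq audpb ged
Hunk 4: at line 10 remove [ddxqa,owex,sho] add [fnwmq,vhm] -> 15 lines: cca wifb mcvue wgue rgx rtxet oyt culzx plzv wojqz fnwmq vhm yozuq audpb ged
Hunk 5: at line 8 remove [plzv,wojqz] add [angvf] -> 14 lines: cca wifb mcvue wgue rgx rtxet oyt culzx angvf fnwmq vhm yozuq audpb ged
Hunk 6: at line 2 remove [mcvue] add [oik,cro] -> 15 lines: cca wifb oik cro wgue rgx rtxet oyt culzx angvf fnwmq vhm yozuq audpb ged
Hunk 7: at line 3 remove [cro,wgue] add [sxhdt] -> 14 lines: cca wifb oik sxhdt rgx rtxet oyt culzx angvf fnwmq vhm yozuq audpb ged
Final line 8: culzx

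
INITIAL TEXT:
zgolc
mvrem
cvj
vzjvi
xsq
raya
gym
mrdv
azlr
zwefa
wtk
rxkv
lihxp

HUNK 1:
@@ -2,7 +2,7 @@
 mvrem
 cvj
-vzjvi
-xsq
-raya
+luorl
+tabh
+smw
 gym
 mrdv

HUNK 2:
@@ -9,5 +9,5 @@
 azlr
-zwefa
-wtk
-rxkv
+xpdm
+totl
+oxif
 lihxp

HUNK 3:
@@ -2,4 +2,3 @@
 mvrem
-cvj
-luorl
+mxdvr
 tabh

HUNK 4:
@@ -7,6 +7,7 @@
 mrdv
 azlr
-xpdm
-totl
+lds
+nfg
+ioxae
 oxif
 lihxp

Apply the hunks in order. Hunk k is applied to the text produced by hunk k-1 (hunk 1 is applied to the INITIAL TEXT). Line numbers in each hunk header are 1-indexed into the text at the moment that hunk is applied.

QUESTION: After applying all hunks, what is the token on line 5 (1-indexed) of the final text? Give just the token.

Answer: smw

Derivation:
Hunk 1: at line 2 remove [vzjvi,xsq,raya] add [luorl,tabh,smw] -> 13 lines: zgolc mvrem cvj luorl tabh smw gym mrdv azlr zwefa wtk rxkv lihxp
Hunk 2: at line 9 remove [zwefa,wtk,rxkv] add [xpdm,totl,oxif] -> 13 lines: zgolc mvrem cvj luorl tabh smw gym mrdv azlr xpdm totl oxif lihxp
Hunk 3: at line 2 remove [cvj,luorl] add [mxdvr] -> 12 lines: zgolc mvrem mxdvr tabh smw gym mrdv azlr xpdm totl oxif lihxp
Hunk 4: at line 7 remove [xpdm,totl] add [lds,nfg,ioxae] -> 13 lines: zgolc mvrem mxdvr tabh smw gym mrdv azlr lds nfg ioxae oxif lihxp
Final line 5: smw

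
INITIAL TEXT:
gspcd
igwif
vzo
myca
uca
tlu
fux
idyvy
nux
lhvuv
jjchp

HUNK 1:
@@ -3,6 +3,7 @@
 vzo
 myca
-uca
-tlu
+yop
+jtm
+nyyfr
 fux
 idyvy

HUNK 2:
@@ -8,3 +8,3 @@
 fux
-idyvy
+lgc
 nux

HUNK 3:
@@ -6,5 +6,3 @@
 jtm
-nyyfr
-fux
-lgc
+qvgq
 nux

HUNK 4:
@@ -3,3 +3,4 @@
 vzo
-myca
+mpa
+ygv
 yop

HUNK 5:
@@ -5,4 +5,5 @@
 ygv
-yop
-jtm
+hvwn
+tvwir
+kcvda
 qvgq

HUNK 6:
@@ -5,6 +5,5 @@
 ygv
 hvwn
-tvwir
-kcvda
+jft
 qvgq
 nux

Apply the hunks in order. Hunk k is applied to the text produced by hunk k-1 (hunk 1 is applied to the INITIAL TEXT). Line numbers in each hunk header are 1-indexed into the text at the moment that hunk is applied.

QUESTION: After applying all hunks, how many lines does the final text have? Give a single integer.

Answer: 11

Derivation:
Hunk 1: at line 3 remove [uca,tlu] add [yop,jtm,nyyfr] -> 12 lines: gspcd igwif vzo myca yop jtm nyyfr fux idyvy nux lhvuv jjchp
Hunk 2: at line 8 remove [idyvy] add [lgc] -> 12 lines: gspcd igwif vzo myca yop jtm nyyfr fux lgc nux lhvuv jjchp
Hunk 3: at line 6 remove [nyyfr,fux,lgc] add [qvgq] -> 10 lines: gspcd igwif vzo myca yop jtm qvgq nux lhvuv jjchp
Hunk 4: at line 3 remove [myca] add [mpa,ygv] -> 11 lines: gspcd igwif vzo mpa ygv yop jtm qvgq nux lhvuv jjchp
Hunk 5: at line 5 remove [yop,jtm] add [hvwn,tvwir,kcvda] -> 12 lines: gspcd igwif vzo mpa ygv hvwn tvwir kcvda qvgq nux lhvuv jjchp
Hunk 6: at line 5 remove [tvwir,kcvda] add [jft] -> 11 lines: gspcd igwif vzo mpa ygv hvwn jft qvgq nux lhvuv jjchp
Final line count: 11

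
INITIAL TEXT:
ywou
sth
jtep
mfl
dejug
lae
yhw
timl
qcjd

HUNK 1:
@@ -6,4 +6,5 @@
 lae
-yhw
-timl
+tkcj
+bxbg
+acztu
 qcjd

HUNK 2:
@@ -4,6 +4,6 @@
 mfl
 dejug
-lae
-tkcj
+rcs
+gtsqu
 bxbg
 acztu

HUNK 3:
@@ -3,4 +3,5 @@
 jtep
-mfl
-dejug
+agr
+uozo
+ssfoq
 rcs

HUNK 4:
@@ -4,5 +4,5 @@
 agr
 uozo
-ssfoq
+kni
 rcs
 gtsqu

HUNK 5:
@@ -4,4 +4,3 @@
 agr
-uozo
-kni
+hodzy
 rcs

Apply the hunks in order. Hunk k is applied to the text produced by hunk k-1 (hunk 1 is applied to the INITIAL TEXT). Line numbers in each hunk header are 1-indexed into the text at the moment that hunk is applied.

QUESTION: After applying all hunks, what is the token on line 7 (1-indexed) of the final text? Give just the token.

Hunk 1: at line 6 remove [yhw,timl] add [tkcj,bxbg,acztu] -> 10 lines: ywou sth jtep mfl dejug lae tkcj bxbg acztu qcjd
Hunk 2: at line 4 remove [lae,tkcj] add [rcs,gtsqu] -> 10 lines: ywou sth jtep mfl dejug rcs gtsqu bxbg acztu qcjd
Hunk 3: at line 3 remove [mfl,dejug] add [agr,uozo,ssfoq] -> 11 lines: ywou sth jtep agr uozo ssfoq rcs gtsqu bxbg acztu qcjd
Hunk 4: at line 4 remove [ssfoq] add [kni] -> 11 lines: ywou sth jtep agr uozo kni rcs gtsqu bxbg acztu qcjd
Hunk 5: at line 4 remove [uozo,kni] add [hodzy] -> 10 lines: ywou sth jtep agr hodzy rcs gtsqu bxbg acztu qcjd
Final line 7: gtsqu

Answer: gtsqu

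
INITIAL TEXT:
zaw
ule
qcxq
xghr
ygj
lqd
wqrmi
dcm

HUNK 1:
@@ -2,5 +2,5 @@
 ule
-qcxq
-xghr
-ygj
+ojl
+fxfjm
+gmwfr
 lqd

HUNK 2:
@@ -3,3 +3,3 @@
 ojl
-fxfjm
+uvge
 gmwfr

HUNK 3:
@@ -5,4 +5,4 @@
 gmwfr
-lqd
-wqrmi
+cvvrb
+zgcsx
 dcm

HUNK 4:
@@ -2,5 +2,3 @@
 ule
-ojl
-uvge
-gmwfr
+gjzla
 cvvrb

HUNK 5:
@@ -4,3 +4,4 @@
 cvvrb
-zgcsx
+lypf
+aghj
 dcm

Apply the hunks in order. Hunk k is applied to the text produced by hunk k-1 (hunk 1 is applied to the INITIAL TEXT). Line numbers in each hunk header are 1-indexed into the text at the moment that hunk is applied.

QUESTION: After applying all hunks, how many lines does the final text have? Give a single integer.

Hunk 1: at line 2 remove [qcxq,xghr,ygj] add [ojl,fxfjm,gmwfr] -> 8 lines: zaw ule ojl fxfjm gmwfr lqd wqrmi dcm
Hunk 2: at line 3 remove [fxfjm] add [uvge] -> 8 lines: zaw ule ojl uvge gmwfr lqd wqrmi dcm
Hunk 3: at line 5 remove [lqd,wqrmi] add [cvvrb,zgcsx] -> 8 lines: zaw ule ojl uvge gmwfr cvvrb zgcsx dcm
Hunk 4: at line 2 remove [ojl,uvge,gmwfr] add [gjzla] -> 6 lines: zaw ule gjzla cvvrb zgcsx dcm
Hunk 5: at line 4 remove [zgcsx] add [lypf,aghj] -> 7 lines: zaw ule gjzla cvvrb lypf aghj dcm
Final line count: 7

Answer: 7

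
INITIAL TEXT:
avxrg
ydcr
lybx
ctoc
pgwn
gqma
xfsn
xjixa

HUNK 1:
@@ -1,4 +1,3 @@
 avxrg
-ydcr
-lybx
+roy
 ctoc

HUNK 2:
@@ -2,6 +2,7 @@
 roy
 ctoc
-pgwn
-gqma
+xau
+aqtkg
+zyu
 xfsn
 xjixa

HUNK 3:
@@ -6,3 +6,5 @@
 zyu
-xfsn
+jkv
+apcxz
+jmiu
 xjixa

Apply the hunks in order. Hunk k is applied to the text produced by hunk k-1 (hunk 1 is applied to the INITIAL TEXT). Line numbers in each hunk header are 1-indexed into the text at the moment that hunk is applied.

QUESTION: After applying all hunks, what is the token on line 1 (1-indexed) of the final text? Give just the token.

Hunk 1: at line 1 remove [ydcr,lybx] add [roy] -> 7 lines: avxrg roy ctoc pgwn gqma xfsn xjixa
Hunk 2: at line 2 remove [pgwn,gqma] add [xau,aqtkg,zyu] -> 8 lines: avxrg roy ctoc xau aqtkg zyu xfsn xjixa
Hunk 3: at line 6 remove [xfsn] add [jkv,apcxz,jmiu] -> 10 lines: avxrg roy ctoc xau aqtkg zyu jkv apcxz jmiu xjixa
Final line 1: avxrg

Answer: avxrg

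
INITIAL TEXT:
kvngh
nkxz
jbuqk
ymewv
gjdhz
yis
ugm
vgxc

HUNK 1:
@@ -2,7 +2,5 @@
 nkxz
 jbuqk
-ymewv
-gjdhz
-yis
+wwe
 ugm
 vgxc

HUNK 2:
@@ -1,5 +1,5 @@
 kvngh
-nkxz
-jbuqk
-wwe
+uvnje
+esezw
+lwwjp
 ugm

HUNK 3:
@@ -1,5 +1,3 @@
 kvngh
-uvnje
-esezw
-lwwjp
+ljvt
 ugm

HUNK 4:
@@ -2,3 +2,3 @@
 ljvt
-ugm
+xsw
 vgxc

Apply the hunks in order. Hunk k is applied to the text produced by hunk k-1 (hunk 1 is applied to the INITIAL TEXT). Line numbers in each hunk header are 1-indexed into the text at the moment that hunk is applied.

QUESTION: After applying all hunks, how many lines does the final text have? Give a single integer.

Hunk 1: at line 2 remove [ymewv,gjdhz,yis] add [wwe] -> 6 lines: kvngh nkxz jbuqk wwe ugm vgxc
Hunk 2: at line 1 remove [nkxz,jbuqk,wwe] add [uvnje,esezw,lwwjp] -> 6 lines: kvngh uvnje esezw lwwjp ugm vgxc
Hunk 3: at line 1 remove [uvnje,esezw,lwwjp] add [ljvt] -> 4 lines: kvngh ljvt ugm vgxc
Hunk 4: at line 2 remove [ugm] add [xsw] -> 4 lines: kvngh ljvt xsw vgxc
Final line count: 4

Answer: 4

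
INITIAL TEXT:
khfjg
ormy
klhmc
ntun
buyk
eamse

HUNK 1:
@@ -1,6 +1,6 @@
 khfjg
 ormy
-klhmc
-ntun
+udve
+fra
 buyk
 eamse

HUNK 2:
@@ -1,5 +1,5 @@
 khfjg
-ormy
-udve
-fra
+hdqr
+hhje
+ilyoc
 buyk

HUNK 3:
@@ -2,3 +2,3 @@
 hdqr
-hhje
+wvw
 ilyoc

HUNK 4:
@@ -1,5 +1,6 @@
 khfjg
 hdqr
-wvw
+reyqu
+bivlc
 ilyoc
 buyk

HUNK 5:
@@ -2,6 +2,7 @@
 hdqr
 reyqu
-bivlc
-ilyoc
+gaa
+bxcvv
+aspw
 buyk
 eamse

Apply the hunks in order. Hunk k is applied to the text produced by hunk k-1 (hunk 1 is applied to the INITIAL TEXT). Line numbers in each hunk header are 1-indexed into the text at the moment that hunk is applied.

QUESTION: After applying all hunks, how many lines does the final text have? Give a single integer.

Answer: 8

Derivation:
Hunk 1: at line 1 remove [klhmc,ntun] add [udve,fra] -> 6 lines: khfjg ormy udve fra buyk eamse
Hunk 2: at line 1 remove [ormy,udve,fra] add [hdqr,hhje,ilyoc] -> 6 lines: khfjg hdqr hhje ilyoc buyk eamse
Hunk 3: at line 2 remove [hhje] add [wvw] -> 6 lines: khfjg hdqr wvw ilyoc buyk eamse
Hunk 4: at line 1 remove [wvw] add [reyqu,bivlc] -> 7 lines: khfjg hdqr reyqu bivlc ilyoc buyk eamse
Hunk 5: at line 2 remove [bivlc,ilyoc] add [gaa,bxcvv,aspw] -> 8 lines: khfjg hdqr reyqu gaa bxcvv aspw buyk eamse
Final line count: 8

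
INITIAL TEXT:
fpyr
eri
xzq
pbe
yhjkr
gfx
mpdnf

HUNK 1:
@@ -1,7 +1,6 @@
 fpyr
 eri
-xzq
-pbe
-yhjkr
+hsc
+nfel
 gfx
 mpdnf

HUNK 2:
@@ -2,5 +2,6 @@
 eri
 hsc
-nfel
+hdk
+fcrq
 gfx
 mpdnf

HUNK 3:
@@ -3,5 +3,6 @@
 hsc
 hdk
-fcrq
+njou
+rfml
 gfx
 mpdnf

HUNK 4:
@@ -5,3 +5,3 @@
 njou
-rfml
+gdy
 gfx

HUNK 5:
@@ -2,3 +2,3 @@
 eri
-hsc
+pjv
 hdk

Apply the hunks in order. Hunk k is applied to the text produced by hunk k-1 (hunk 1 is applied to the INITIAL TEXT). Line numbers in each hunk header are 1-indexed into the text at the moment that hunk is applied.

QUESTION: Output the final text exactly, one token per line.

Answer: fpyr
eri
pjv
hdk
njou
gdy
gfx
mpdnf

Derivation:
Hunk 1: at line 1 remove [xzq,pbe,yhjkr] add [hsc,nfel] -> 6 lines: fpyr eri hsc nfel gfx mpdnf
Hunk 2: at line 2 remove [nfel] add [hdk,fcrq] -> 7 lines: fpyr eri hsc hdk fcrq gfx mpdnf
Hunk 3: at line 3 remove [fcrq] add [njou,rfml] -> 8 lines: fpyr eri hsc hdk njou rfml gfx mpdnf
Hunk 4: at line 5 remove [rfml] add [gdy] -> 8 lines: fpyr eri hsc hdk njou gdy gfx mpdnf
Hunk 5: at line 2 remove [hsc] add [pjv] -> 8 lines: fpyr eri pjv hdk njou gdy gfx mpdnf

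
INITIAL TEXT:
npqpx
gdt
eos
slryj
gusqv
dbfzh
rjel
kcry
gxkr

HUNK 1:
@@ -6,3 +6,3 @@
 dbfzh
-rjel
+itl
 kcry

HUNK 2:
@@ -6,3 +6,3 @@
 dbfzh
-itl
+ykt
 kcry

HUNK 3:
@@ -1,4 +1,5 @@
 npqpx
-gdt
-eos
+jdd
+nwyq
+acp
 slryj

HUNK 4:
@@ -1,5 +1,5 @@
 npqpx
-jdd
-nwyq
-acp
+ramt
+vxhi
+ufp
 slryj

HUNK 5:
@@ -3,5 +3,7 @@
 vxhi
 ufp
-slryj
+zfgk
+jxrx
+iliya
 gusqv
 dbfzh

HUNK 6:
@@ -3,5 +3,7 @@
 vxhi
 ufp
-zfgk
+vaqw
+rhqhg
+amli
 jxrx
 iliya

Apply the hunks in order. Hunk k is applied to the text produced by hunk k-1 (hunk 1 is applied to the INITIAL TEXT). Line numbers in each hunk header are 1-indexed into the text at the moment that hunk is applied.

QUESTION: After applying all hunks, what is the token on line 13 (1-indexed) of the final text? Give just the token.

Answer: kcry

Derivation:
Hunk 1: at line 6 remove [rjel] add [itl] -> 9 lines: npqpx gdt eos slryj gusqv dbfzh itl kcry gxkr
Hunk 2: at line 6 remove [itl] add [ykt] -> 9 lines: npqpx gdt eos slryj gusqv dbfzh ykt kcry gxkr
Hunk 3: at line 1 remove [gdt,eos] add [jdd,nwyq,acp] -> 10 lines: npqpx jdd nwyq acp slryj gusqv dbfzh ykt kcry gxkr
Hunk 4: at line 1 remove [jdd,nwyq,acp] add [ramt,vxhi,ufp] -> 10 lines: npqpx ramt vxhi ufp slryj gusqv dbfzh ykt kcry gxkr
Hunk 5: at line 3 remove [slryj] add [zfgk,jxrx,iliya] -> 12 lines: npqpx ramt vxhi ufp zfgk jxrx iliya gusqv dbfzh ykt kcry gxkr
Hunk 6: at line 3 remove [zfgk] add [vaqw,rhqhg,amli] -> 14 lines: npqpx ramt vxhi ufp vaqw rhqhg amli jxrx iliya gusqv dbfzh ykt kcry gxkr
Final line 13: kcry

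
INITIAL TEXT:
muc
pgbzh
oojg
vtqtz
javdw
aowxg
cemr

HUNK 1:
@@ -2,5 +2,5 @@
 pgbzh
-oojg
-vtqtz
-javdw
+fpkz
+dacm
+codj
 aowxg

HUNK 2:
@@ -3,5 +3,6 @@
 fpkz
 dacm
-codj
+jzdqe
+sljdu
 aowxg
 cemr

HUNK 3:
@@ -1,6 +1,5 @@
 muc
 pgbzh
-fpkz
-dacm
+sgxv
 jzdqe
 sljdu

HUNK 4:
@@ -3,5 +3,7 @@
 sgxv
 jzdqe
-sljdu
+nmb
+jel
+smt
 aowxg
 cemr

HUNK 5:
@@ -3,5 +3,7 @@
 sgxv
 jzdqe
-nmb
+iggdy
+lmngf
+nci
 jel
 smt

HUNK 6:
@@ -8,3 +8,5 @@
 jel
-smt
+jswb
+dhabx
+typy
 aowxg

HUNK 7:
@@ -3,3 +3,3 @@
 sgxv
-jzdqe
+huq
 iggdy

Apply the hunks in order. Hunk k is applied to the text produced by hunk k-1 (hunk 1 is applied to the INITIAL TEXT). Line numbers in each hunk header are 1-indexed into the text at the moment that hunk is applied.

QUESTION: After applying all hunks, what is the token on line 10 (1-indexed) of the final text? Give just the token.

Answer: dhabx

Derivation:
Hunk 1: at line 2 remove [oojg,vtqtz,javdw] add [fpkz,dacm,codj] -> 7 lines: muc pgbzh fpkz dacm codj aowxg cemr
Hunk 2: at line 3 remove [codj] add [jzdqe,sljdu] -> 8 lines: muc pgbzh fpkz dacm jzdqe sljdu aowxg cemr
Hunk 3: at line 1 remove [fpkz,dacm] add [sgxv] -> 7 lines: muc pgbzh sgxv jzdqe sljdu aowxg cemr
Hunk 4: at line 3 remove [sljdu] add [nmb,jel,smt] -> 9 lines: muc pgbzh sgxv jzdqe nmb jel smt aowxg cemr
Hunk 5: at line 3 remove [nmb] add [iggdy,lmngf,nci] -> 11 lines: muc pgbzh sgxv jzdqe iggdy lmngf nci jel smt aowxg cemr
Hunk 6: at line 8 remove [smt] add [jswb,dhabx,typy] -> 13 lines: muc pgbzh sgxv jzdqe iggdy lmngf nci jel jswb dhabx typy aowxg cemr
Hunk 7: at line 3 remove [jzdqe] add [huq] -> 13 lines: muc pgbzh sgxv huq iggdy lmngf nci jel jswb dhabx typy aowxg cemr
Final line 10: dhabx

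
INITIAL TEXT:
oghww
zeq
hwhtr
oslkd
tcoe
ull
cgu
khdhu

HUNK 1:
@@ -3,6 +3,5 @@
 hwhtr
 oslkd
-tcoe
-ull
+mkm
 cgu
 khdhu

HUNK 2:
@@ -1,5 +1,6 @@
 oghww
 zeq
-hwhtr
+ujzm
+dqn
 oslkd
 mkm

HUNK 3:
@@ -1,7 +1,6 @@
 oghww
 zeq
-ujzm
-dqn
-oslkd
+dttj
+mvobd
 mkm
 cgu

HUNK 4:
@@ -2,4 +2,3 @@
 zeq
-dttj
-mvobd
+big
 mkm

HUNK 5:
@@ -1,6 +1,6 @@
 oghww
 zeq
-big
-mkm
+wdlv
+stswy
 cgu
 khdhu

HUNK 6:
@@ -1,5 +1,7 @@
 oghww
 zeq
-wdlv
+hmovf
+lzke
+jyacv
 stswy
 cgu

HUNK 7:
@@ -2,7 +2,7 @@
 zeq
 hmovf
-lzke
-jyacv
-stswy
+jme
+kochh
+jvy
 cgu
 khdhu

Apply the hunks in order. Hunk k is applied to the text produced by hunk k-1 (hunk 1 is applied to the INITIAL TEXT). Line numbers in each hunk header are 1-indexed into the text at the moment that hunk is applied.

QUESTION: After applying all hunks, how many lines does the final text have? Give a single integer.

Answer: 8

Derivation:
Hunk 1: at line 3 remove [tcoe,ull] add [mkm] -> 7 lines: oghww zeq hwhtr oslkd mkm cgu khdhu
Hunk 2: at line 1 remove [hwhtr] add [ujzm,dqn] -> 8 lines: oghww zeq ujzm dqn oslkd mkm cgu khdhu
Hunk 3: at line 1 remove [ujzm,dqn,oslkd] add [dttj,mvobd] -> 7 lines: oghww zeq dttj mvobd mkm cgu khdhu
Hunk 4: at line 2 remove [dttj,mvobd] add [big] -> 6 lines: oghww zeq big mkm cgu khdhu
Hunk 5: at line 1 remove [big,mkm] add [wdlv,stswy] -> 6 lines: oghww zeq wdlv stswy cgu khdhu
Hunk 6: at line 1 remove [wdlv] add [hmovf,lzke,jyacv] -> 8 lines: oghww zeq hmovf lzke jyacv stswy cgu khdhu
Hunk 7: at line 2 remove [lzke,jyacv,stswy] add [jme,kochh,jvy] -> 8 lines: oghww zeq hmovf jme kochh jvy cgu khdhu
Final line count: 8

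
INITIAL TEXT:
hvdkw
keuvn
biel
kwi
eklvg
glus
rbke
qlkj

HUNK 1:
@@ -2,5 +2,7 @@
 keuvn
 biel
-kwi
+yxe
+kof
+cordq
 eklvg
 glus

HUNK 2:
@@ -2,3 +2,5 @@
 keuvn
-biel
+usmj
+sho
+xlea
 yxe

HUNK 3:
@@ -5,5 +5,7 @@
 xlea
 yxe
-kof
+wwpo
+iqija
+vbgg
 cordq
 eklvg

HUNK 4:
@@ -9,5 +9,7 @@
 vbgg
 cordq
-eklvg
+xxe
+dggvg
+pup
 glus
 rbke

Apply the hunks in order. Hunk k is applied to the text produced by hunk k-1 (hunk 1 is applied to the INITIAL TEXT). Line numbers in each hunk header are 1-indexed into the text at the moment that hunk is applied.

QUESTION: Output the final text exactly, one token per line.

Hunk 1: at line 2 remove [kwi] add [yxe,kof,cordq] -> 10 lines: hvdkw keuvn biel yxe kof cordq eklvg glus rbke qlkj
Hunk 2: at line 2 remove [biel] add [usmj,sho,xlea] -> 12 lines: hvdkw keuvn usmj sho xlea yxe kof cordq eklvg glus rbke qlkj
Hunk 3: at line 5 remove [kof] add [wwpo,iqija,vbgg] -> 14 lines: hvdkw keuvn usmj sho xlea yxe wwpo iqija vbgg cordq eklvg glus rbke qlkj
Hunk 4: at line 9 remove [eklvg] add [xxe,dggvg,pup] -> 16 lines: hvdkw keuvn usmj sho xlea yxe wwpo iqija vbgg cordq xxe dggvg pup glus rbke qlkj

Answer: hvdkw
keuvn
usmj
sho
xlea
yxe
wwpo
iqija
vbgg
cordq
xxe
dggvg
pup
glus
rbke
qlkj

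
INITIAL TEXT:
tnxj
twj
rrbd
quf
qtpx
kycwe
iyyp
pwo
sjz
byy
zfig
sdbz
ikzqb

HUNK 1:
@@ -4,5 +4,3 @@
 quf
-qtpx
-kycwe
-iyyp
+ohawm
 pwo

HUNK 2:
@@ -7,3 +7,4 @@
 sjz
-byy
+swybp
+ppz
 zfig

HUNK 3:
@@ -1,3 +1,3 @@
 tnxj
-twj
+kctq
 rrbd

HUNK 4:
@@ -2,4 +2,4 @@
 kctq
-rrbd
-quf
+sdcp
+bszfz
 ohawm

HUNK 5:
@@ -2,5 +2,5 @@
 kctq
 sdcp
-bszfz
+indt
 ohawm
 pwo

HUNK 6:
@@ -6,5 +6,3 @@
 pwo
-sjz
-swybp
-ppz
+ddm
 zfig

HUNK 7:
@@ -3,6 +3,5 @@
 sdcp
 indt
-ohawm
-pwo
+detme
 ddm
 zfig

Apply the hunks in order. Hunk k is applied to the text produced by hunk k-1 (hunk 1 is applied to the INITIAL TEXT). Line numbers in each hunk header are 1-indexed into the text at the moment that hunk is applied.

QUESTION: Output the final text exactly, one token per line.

Answer: tnxj
kctq
sdcp
indt
detme
ddm
zfig
sdbz
ikzqb

Derivation:
Hunk 1: at line 4 remove [qtpx,kycwe,iyyp] add [ohawm] -> 11 lines: tnxj twj rrbd quf ohawm pwo sjz byy zfig sdbz ikzqb
Hunk 2: at line 7 remove [byy] add [swybp,ppz] -> 12 lines: tnxj twj rrbd quf ohawm pwo sjz swybp ppz zfig sdbz ikzqb
Hunk 3: at line 1 remove [twj] add [kctq] -> 12 lines: tnxj kctq rrbd quf ohawm pwo sjz swybp ppz zfig sdbz ikzqb
Hunk 4: at line 2 remove [rrbd,quf] add [sdcp,bszfz] -> 12 lines: tnxj kctq sdcp bszfz ohawm pwo sjz swybp ppz zfig sdbz ikzqb
Hunk 5: at line 2 remove [bszfz] add [indt] -> 12 lines: tnxj kctq sdcp indt ohawm pwo sjz swybp ppz zfig sdbz ikzqb
Hunk 6: at line 6 remove [sjz,swybp,ppz] add [ddm] -> 10 lines: tnxj kctq sdcp indt ohawm pwo ddm zfig sdbz ikzqb
Hunk 7: at line 3 remove [ohawm,pwo] add [detme] -> 9 lines: tnxj kctq sdcp indt detme ddm zfig sdbz ikzqb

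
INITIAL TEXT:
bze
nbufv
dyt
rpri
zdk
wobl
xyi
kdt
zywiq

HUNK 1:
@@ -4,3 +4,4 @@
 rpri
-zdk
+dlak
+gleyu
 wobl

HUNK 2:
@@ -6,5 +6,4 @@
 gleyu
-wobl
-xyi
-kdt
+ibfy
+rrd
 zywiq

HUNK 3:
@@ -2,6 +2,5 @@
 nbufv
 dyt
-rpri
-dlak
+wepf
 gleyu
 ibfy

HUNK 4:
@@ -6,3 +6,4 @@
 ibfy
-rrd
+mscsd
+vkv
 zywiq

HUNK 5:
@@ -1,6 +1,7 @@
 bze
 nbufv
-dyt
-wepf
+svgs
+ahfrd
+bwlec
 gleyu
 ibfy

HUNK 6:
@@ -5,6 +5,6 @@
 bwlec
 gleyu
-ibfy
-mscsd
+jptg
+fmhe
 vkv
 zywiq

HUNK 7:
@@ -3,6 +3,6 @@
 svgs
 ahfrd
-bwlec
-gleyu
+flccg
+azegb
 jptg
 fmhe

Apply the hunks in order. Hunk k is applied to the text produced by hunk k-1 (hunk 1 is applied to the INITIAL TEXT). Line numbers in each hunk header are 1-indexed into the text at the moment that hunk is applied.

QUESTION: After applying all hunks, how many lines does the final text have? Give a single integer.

Hunk 1: at line 4 remove [zdk] add [dlak,gleyu] -> 10 lines: bze nbufv dyt rpri dlak gleyu wobl xyi kdt zywiq
Hunk 2: at line 6 remove [wobl,xyi,kdt] add [ibfy,rrd] -> 9 lines: bze nbufv dyt rpri dlak gleyu ibfy rrd zywiq
Hunk 3: at line 2 remove [rpri,dlak] add [wepf] -> 8 lines: bze nbufv dyt wepf gleyu ibfy rrd zywiq
Hunk 4: at line 6 remove [rrd] add [mscsd,vkv] -> 9 lines: bze nbufv dyt wepf gleyu ibfy mscsd vkv zywiq
Hunk 5: at line 1 remove [dyt,wepf] add [svgs,ahfrd,bwlec] -> 10 lines: bze nbufv svgs ahfrd bwlec gleyu ibfy mscsd vkv zywiq
Hunk 6: at line 5 remove [ibfy,mscsd] add [jptg,fmhe] -> 10 lines: bze nbufv svgs ahfrd bwlec gleyu jptg fmhe vkv zywiq
Hunk 7: at line 3 remove [bwlec,gleyu] add [flccg,azegb] -> 10 lines: bze nbufv svgs ahfrd flccg azegb jptg fmhe vkv zywiq
Final line count: 10

Answer: 10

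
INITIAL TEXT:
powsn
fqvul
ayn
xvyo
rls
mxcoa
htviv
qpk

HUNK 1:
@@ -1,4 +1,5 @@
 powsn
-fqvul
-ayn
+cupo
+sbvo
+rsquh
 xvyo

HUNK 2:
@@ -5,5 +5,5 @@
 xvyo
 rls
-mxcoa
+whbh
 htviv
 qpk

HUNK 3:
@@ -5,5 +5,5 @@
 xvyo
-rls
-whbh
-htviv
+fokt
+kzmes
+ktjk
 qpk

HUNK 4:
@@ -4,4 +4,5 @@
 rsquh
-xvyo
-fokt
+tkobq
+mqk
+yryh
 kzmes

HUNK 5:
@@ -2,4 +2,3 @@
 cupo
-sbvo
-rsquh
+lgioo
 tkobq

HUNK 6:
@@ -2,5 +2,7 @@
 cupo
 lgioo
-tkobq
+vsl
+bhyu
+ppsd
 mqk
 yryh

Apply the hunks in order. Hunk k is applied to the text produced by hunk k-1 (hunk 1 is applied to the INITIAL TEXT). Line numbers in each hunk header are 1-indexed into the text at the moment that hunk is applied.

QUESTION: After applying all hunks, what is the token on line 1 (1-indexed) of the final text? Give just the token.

Answer: powsn

Derivation:
Hunk 1: at line 1 remove [fqvul,ayn] add [cupo,sbvo,rsquh] -> 9 lines: powsn cupo sbvo rsquh xvyo rls mxcoa htviv qpk
Hunk 2: at line 5 remove [mxcoa] add [whbh] -> 9 lines: powsn cupo sbvo rsquh xvyo rls whbh htviv qpk
Hunk 3: at line 5 remove [rls,whbh,htviv] add [fokt,kzmes,ktjk] -> 9 lines: powsn cupo sbvo rsquh xvyo fokt kzmes ktjk qpk
Hunk 4: at line 4 remove [xvyo,fokt] add [tkobq,mqk,yryh] -> 10 lines: powsn cupo sbvo rsquh tkobq mqk yryh kzmes ktjk qpk
Hunk 5: at line 2 remove [sbvo,rsquh] add [lgioo] -> 9 lines: powsn cupo lgioo tkobq mqk yryh kzmes ktjk qpk
Hunk 6: at line 2 remove [tkobq] add [vsl,bhyu,ppsd] -> 11 lines: powsn cupo lgioo vsl bhyu ppsd mqk yryh kzmes ktjk qpk
Final line 1: powsn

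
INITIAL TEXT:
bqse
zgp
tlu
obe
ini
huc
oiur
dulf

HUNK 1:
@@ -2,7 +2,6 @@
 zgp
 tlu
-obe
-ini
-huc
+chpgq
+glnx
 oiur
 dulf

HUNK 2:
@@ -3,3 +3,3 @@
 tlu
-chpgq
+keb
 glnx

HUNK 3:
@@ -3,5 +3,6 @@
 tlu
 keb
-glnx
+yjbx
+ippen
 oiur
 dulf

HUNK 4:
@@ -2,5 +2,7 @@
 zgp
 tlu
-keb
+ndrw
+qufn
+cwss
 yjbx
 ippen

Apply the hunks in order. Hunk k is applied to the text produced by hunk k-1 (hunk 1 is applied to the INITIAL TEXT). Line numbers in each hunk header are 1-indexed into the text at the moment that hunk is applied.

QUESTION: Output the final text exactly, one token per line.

Hunk 1: at line 2 remove [obe,ini,huc] add [chpgq,glnx] -> 7 lines: bqse zgp tlu chpgq glnx oiur dulf
Hunk 2: at line 3 remove [chpgq] add [keb] -> 7 lines: bqse zgp tlu keb glnx oiur dulf
Hunk 3: at line 3 remove [glnx] add [yjbx,ippen] -> 8 lines: bqse zgp tlu keb yjbx ippen oiur dulf
Hunk 4: at line 2 remove [keb] add [ndrw,qufn,cwss] -> 10 lines: bqse zgp tlu ndrw qufn cwss yjbx ippen oiur dulf

Answer: bqse
zgp
tlu
ndrw
qufn
cwss
yjbx
ippen
oiur
dulf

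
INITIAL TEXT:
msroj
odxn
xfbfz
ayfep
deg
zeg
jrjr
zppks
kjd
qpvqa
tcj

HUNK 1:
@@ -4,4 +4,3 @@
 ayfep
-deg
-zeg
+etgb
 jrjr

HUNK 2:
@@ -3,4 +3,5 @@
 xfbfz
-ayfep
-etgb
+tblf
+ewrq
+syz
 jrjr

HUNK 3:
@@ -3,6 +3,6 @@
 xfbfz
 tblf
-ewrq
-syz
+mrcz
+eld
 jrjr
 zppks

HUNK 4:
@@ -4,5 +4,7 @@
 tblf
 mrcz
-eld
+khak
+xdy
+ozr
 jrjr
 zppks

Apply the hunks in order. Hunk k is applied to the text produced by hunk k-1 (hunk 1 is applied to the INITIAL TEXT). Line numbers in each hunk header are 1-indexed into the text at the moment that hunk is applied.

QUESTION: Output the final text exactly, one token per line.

Hunk 1: at line 4 remove [deg,zeg] add [etgb] -> 10 lines: msroj odxn xfbfz ayfep etgb jrjr zppks kjd qpvqa tcj
Hunk 2: at line 3 remove [ayfep,etgb] add [tblf,ewrq,syz] -> 11 lines: msroj odxn xfbfz tblf ewrq syz jrjr zppks kjd qpvqa tcj
Hunk 3: at line 3 remove [ewrq,syz] add [mrcz,eld] -> 11 lines: msroj odxn xfbfz tblf mrcz eld jrjr zppks kjd qpvqa tcj
Hunk 4: at line 4 remove [eld] add [khak,xdy,ozr] -> 13 lines: msroj odxn xfbfz tblf mrcz khak xdy ozr jrjr zppks kjd qpvqa tcj

Answer: msroj
odxn
xfbfz
tblf
mrcz
khak
xdy
ozr
jrjr
zppks
kjd
qpvqa
tcj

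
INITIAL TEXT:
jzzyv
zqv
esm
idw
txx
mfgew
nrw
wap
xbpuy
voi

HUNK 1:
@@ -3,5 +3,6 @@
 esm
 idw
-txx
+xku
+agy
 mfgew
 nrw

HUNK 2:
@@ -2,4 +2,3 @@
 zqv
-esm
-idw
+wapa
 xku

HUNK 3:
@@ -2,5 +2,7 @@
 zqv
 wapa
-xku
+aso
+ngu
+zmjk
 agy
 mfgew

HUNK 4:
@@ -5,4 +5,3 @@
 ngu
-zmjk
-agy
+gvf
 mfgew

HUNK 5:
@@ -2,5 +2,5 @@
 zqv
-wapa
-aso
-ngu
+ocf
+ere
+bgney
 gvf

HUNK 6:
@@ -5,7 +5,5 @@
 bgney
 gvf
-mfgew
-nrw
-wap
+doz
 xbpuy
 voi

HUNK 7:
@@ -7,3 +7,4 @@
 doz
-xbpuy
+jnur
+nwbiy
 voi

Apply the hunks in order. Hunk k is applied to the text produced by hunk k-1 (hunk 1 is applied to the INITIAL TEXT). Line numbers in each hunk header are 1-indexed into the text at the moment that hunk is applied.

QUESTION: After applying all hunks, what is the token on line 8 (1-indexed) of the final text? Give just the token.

Hunk 1: at line 3 remove [txx] add [xku,agy] -> 11 lines: jzzyv zqv esm idw xku agy mfgew nrw wap xbpuy voi
Hunk 2: at line 2 remove [esm,idw] add [wapa] -> 10 lines: jzzyv zqv wapa xku agy mfgew nrw wap xbpuy voi
Hunk 3: at line 2 remove [xku] add [aso,ngu,zmjk] -> 12 lines: jzzyv zqv wapa aso ngu zmjk agy mfgew nrw wap xbpuy voi
Hunk 4: at line 5 remove [zmjk,agy] add [gvf] -> 11 lines: jzzyv zqv wapa aso ngu gvf mfgew nrw wap xbpuy voi
Hunk 5: at line 2 remove [wapa,aso,ngu] add [ocf,ere,bgney] -> 11 lines: jzzyv zqv ocf ere bgney gvf mfgew nrw wap xbpuy voi
Hunk 6: at line 5 remove [mfgew,nrw,wap] add [doz] -> 9 lines: jzzyv zqv ocf ere bgney gvf doz xbpuy voi
Hunk 7: at line 7 remove [xbpuy] add [jnur,nwbiy] -> 10 lines: jzzyv zqv ocf ere bgney gvf doz jnur nwbiy voi
Final line 8: jnur

Answer: jnur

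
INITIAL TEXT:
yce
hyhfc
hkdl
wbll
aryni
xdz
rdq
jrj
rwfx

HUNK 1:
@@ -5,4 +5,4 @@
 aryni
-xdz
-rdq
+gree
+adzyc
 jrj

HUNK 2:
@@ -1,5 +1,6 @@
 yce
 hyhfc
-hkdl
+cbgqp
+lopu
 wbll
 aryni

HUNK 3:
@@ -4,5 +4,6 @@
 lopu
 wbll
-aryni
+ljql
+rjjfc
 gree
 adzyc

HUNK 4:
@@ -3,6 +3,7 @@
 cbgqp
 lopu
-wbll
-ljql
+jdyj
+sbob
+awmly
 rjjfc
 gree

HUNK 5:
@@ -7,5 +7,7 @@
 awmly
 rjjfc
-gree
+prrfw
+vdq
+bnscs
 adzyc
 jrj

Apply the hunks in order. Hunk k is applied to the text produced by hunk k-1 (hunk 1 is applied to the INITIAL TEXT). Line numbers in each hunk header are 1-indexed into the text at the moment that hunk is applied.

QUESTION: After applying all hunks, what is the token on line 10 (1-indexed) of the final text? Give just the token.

Answer: vdq

Derivation:
Hunk 1: at line 5 remove [xdz,rdq] add [gree,adzyc] -> 9 lines: yce hyhfc hkdl wbll aryni gree adzyc jrj rwfx
Hunk 2: at line 1 remove [hkdl] add [cbgqp,lopu] -> 10 lines: yce hyhfc cbgqp lopu wbll aryni gree adzyc jrj rwfx
Hunk 3: at line 4 remove [aryni] add [ljql,rjjfc] -> 11 lines: yce hyhfc cbgqp lopu wbll ljql rjjfc gree adzyc jrj rwfx
Hunk 4: at line 3 remove [wbll,ljql] add [jdyj,sbob,awmly] -> 12 lines: yce hyhfc cbgqp lopu jdyj sbob awmly rjjfc gree adzyc jrj rwfx
Hunk 5: at line 7 remove [gree] add [prrfw,vdq,bnscs] -> 14 lines: yce hyhfc cbgqp lopu jdyj sbob awmly rjjfc prrfw vdq bnscs adzyc jrj rwfx
Final line 10: vdq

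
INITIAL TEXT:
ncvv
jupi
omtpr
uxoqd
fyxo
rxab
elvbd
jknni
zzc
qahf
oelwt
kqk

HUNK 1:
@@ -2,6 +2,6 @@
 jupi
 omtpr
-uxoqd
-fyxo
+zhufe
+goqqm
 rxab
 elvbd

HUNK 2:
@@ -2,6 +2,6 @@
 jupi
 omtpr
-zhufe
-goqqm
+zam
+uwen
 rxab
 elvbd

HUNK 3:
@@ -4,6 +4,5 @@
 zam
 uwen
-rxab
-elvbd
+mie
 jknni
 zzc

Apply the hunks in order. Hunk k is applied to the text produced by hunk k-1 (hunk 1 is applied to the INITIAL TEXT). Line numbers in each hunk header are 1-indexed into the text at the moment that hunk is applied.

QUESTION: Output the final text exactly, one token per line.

Answer: ncvv
jupi
omtpr
zam
uwen
mie
jknni
zzc
qahf
oelwt
kqk

Derivation:
Hunk 1: at line 2 remove [uxoqd,fyxo] add [zhufe,goqqm] -> 12 lines: ncvv jupi omtpr zhufe goqqm rxab elvbd jknni zzc qahf oelwt kqk
Hunk 2: at line 2 remove [zhufe,goqqm] add [zam,uwen] -> 12 lines: ncvv jupi omtpr zam uwen rxab elvbd jknni zzc qahf oelwt kqk
Hunk 3: at line 4 remove [rxab,elvbd] add [mie] -> 11 lines: ncvv jupi omtpr zam uwen mie jknni zzc qahf oelwt kqk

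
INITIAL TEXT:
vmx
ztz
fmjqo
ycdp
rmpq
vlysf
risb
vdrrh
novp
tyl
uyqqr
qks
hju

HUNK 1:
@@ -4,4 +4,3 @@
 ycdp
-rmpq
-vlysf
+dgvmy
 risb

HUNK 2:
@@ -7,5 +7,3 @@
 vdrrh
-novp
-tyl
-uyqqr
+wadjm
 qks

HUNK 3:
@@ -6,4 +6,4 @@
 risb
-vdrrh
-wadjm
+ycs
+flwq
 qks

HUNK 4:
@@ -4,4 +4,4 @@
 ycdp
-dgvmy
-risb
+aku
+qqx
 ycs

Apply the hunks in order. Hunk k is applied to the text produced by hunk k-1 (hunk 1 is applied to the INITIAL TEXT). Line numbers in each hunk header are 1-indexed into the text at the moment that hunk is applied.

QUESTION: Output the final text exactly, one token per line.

Hunk 1: at line 4 remove [rmpq,vlysf] add [dgvmy] -> 12 lines: vmx ztz fmjqo ycdp dgvmy risb vdrrh novp tyl uyqqr qks hju
Hunk 2: at line 7 remove [novp,tyl,uyqqr] add [wadjm] -> 10 lines: vmx ztz fmjqo ycdp dgvmy risb vdrrh wadjm qks hju
Hunk 3: at line 6 remove [vdrrh,wadjm] add [ycs,flwq] -> 10 lines: vmx ztz fmjqo ycdp dgvmy risb ycs flwq qks hju
Hunk 4: at line 4 remove [dgvmy,risb] add [aku,qqx] -> 10 lines: vmx ztz fmjqo ycdp aku qqx ycs flwq qks hju

Answer: vmx
ztz
fmjqo
ycdp
aku
qqx
ycs
flwq
qks
hju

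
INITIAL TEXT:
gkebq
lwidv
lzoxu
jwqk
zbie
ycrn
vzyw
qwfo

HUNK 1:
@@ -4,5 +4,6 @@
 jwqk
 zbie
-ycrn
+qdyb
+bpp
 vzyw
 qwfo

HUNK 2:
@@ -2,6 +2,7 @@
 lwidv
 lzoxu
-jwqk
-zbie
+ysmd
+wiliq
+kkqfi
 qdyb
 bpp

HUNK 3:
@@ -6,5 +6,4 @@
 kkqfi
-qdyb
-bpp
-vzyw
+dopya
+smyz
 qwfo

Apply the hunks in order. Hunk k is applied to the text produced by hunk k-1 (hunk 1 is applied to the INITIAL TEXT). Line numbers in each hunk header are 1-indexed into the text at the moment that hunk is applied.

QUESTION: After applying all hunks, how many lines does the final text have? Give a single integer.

Hunk 1: at line 4 remove [ycrn] add [qdyb,bpp] -> 9 lines: gkebq lwidv lzoxu jwqk zbie qdyb bpp vzyw qwfo
Hunk 2: at line 2 remove [jwqk,zbie] add [ysmd,wiliq,kkqfi] -> 10 lines: gkebq lwidv lzoxu ysmd wiliq kkqfi qdyb bpp vzyw qwfo
Hunk 3: at line 6 remove [qdyb,bpp,vzyw] add [dopya,smyz] -> 9 lines: gkebq lwidv lzoxu ysmd wiliq kkqfi dopya smyz qwfo
Final line count: 9

Answer: 9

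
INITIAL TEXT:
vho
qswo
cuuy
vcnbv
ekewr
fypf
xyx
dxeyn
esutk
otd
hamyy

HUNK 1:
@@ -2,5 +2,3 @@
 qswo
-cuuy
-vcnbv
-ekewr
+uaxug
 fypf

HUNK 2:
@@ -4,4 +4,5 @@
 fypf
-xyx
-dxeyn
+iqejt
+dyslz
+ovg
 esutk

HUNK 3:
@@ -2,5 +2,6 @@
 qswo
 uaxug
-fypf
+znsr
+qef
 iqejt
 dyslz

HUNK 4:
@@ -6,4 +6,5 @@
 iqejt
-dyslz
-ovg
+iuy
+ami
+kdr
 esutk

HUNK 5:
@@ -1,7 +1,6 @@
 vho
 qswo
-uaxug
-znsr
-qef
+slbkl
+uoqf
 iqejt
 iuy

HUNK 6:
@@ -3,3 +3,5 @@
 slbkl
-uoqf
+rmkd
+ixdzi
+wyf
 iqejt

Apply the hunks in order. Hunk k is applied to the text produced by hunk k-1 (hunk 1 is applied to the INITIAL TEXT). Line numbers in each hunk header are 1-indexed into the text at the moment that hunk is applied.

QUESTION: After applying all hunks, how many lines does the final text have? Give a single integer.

Hunk 1: at line 2 remove [cuuy,vcnbv,ekewr] add [uaxug] -> 9 lines: vho qswo uaxug fypf xyx dxeyn esutk otd hamyy
Hunk 2: at line 4 remove [xyx,dxeyn] add [iqejt,dyslz,ovg] -> 10 lines: vho qswo uaxug fypf iqejt dyslz ovg esutk otd hamyy
Hunk 3: at line 2 remove [fypf] add [znsr,qef] -> 11 lines: vho qswo uaxug znsr qef iqejt dyslz ovg esutk otd hamyy
Hunk 4: at line 6 remove [dyslz,ovg] add [iuy,ami,kdr] -> 12 lines: vho qswo uaxug znsr qef iqejt iuy ami kdr esutk otd hamyy
Hunk 5: at line 1 remove [uaxug,znsr,qef] add [slbkl,uoqf] -> 11 lines: vho qswo slbkl uoqf iqejt iuy ami kdr esutk otd hamyy
Hunk 6: at line 3 remove [uoqf] add [rmkd,ixdzi,wyf] -> 13 lines: vho qswo slbkl rmkd ixdzi wyf iqejt iuy ami kdr esutk otd hamyy
Final line count: 13

Answer: 13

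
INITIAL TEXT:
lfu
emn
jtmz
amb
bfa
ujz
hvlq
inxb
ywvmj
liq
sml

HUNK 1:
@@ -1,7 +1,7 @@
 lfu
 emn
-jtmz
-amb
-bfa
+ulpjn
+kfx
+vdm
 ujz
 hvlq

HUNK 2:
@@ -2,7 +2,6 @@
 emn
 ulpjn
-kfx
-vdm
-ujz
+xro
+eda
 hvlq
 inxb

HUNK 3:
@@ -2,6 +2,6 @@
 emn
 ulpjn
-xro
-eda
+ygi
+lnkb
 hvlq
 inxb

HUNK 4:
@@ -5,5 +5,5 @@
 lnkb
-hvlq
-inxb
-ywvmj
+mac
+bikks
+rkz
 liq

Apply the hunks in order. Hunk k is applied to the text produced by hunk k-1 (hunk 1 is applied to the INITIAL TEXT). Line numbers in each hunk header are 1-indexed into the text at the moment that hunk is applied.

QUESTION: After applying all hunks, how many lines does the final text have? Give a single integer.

Answer: 10

Derivation:
Hunk 1: at line 1 remove [jtmz,amb,bfa] add [ulpjn,kfx,vdm] -> 11 lines: lfu emn ulpjn kfx vdm ujz hvlq inxb ywvmj liq sml
Hunk 2: at line 2 remove [kfx,vdm,ujz] add [xro,eda] -> 10 lines: lfu emn ulpjn xro eda hvlq inxb ywvmj liq sml
Hunk 3: at line 2 remove [xro,eda] add [ygi,lnkb] -> 10 lines: lfu emn ulpjn ygi lnkb hvlq inxb ywvmj liq sml
Hunk 4: at line 5 remove [hvlq,inxb,ywvmj] add [mac,bikks,rkz] -> 10 lines: lfu emn ulpjn ygi lnkb mac bikks rkz liq sml
Final line count: 10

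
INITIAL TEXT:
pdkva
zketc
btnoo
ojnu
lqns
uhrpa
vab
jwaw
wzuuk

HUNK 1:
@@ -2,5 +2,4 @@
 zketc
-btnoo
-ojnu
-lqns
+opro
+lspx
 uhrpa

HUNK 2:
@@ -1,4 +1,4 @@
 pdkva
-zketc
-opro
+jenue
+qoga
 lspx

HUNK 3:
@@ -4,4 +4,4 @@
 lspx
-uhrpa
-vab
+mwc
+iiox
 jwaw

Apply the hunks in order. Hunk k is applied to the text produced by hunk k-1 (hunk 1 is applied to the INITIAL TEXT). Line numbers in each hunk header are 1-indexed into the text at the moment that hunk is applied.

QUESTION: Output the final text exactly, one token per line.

Answer: pdkva
jenue
qoga
lspx
mwc
iiox
jwaw
wzuuk

Derivation:
Hunk 1: at line 2 remove [btnoo,ojnu,lqns] add [opro,lspx] -> 8 lines: pdkva zketc opro lspx uhrpa vab jwaw wzuuk
Hunk 2: at line 1 remove [zketc,opro] add [jenue,qoga] -> 8 lines: pdkva jenue qoga lspx uhrpa vab jwaw wzuuk
Hunk 3: at line 4 remove [uhrpa,vab] add [mwc,iiox] -> 8 lines: pdkva jenue qoga lspx mwc iiox jwaw wzuuk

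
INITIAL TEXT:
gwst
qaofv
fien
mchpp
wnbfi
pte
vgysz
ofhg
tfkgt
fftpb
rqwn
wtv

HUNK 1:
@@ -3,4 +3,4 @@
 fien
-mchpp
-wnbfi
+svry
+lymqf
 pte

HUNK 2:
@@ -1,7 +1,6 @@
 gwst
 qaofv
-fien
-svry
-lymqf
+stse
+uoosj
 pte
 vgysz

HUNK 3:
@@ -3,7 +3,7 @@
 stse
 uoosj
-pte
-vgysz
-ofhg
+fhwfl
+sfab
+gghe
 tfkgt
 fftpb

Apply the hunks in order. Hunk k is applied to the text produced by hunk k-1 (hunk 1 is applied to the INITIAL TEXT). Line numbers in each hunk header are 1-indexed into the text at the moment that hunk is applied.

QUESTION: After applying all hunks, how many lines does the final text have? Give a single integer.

Hunk 1: at line 3 remove [mchpp,wnbfi] add [svry,lymqf] -> 12 lines: gwst qaofv fien svry lymqf pte vgysz ofhg tfkgt fftpb rqwn wtv
Hunk 2: at line 1 remove [fien,svry,lymqf] add [stse,uoosj] -> 11 lines: gwst qaofv stse uoosj pte vgysz ofhg tfkgt fftpb rqwn wtv
Hunk 3: at line 3 remove [pte,vgysz,ofhg] add [fhwfl,sfab,gghe] -> 11 lines: gwst qaofv stse uoosj fhwfl sfab gghe tfkgt fftpb rqwn wtv
Final line count: 11

Answer: 11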